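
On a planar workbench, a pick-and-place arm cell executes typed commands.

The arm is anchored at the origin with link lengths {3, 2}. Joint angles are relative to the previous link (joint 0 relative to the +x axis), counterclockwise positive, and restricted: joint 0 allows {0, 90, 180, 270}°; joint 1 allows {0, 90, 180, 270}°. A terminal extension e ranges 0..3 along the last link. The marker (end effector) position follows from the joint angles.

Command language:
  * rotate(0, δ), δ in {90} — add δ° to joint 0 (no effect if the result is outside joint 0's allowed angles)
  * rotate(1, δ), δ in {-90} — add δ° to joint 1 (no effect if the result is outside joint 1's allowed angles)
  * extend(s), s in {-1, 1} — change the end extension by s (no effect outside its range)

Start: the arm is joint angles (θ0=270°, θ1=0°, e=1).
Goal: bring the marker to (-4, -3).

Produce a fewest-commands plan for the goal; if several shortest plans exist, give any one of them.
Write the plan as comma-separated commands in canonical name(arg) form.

start: joint angles (θ0=270°, θ1=0°, e=1)
step 1 (extend(1)): joint angles (θ0=270°, θ1=0°, e=2)
step 2 (rotate(1, -90)): joint angles (θ0=270°, θ1=270°, e=2)
no 1-step plan works, so 2 is optimal.

extend(1), rotate(1, -90)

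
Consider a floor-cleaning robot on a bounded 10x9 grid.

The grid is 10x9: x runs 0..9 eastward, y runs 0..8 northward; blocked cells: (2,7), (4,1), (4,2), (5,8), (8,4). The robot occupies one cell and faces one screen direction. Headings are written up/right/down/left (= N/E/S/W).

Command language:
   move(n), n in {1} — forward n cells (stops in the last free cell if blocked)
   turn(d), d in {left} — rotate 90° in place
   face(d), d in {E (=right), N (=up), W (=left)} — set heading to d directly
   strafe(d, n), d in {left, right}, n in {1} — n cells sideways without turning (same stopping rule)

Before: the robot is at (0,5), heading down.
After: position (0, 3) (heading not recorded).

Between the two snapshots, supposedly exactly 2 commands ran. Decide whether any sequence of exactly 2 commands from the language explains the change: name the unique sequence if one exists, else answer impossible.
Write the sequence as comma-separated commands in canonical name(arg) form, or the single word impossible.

start: at (0,5), heading down
step 1 (move(1)): at (0,4), heading down
step 2 (move(1)): at (0,3), heading down
uniquely the one of 49 2-step routes that fits.

move(1), move(1)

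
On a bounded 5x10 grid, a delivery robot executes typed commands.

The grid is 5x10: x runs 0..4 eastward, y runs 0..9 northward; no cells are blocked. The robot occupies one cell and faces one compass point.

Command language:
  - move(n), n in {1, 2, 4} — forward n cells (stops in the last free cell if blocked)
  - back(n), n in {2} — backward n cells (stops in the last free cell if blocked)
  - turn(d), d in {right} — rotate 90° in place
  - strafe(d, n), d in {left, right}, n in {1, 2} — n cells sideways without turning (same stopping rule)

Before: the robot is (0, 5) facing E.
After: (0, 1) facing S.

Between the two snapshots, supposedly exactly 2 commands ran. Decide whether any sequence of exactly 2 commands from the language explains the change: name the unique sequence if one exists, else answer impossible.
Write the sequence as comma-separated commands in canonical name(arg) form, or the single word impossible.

key: cell and facing (now S) both changed — the 2 commands mix motion and turning
initial: (0, 5) facing E
step 1 (turn(right)): (0, 5) facing S
step 2 (move(4)): (0, 1) facing S
all 81 alternatives checked — unique.

turn(right), move(4)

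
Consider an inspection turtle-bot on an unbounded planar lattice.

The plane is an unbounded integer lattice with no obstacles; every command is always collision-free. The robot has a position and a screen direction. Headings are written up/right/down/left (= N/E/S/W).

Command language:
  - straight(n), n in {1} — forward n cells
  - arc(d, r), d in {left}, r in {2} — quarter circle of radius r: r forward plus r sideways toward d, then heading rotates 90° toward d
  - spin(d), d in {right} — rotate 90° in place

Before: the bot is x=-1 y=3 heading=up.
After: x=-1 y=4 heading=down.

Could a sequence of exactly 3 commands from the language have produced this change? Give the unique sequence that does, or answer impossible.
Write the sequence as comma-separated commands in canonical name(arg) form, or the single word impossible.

straight(1), spin(right), spin(right)

key: order matters: swapping straight(1) and spin(right) lands elsewhere
start: x=-1 y=3 heading=up
[1] after straight(1): x=-1 y=4 heading=up
[2] after spin(right): x=-1 y=4 heading=right
[3] after spin(right): x=-1 y=4 heading=down
all 27 alternatives checked — unique.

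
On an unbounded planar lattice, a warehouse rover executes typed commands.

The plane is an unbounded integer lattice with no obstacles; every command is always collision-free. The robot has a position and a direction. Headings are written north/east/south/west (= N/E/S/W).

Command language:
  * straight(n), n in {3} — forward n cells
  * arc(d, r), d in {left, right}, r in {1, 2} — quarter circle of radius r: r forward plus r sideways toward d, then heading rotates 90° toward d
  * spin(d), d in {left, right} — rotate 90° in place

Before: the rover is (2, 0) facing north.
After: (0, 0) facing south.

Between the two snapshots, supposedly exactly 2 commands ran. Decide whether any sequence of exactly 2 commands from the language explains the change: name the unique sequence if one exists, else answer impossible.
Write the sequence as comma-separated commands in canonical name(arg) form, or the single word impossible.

arc(left, 1), arc(left, 1)

key: position moved to (0,0) AND the heading swung to S — translation plus rotation needed
t0: (2, 0) facing north
step 1 (arc(left, 1)): (1, 1) facing west
step 2 (arc(left, 1)): (0, 0) facing south
no rival 2-sequence matches.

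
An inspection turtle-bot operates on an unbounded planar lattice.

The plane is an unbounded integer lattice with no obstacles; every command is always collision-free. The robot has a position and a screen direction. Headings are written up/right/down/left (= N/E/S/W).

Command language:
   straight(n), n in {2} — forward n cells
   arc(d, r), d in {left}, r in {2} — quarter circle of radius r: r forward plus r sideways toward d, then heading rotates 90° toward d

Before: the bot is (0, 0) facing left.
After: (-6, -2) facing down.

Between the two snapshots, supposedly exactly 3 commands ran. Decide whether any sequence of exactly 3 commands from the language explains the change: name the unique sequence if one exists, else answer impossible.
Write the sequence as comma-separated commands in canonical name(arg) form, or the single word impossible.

straight(2), straight(2), arc(left, 2)

key: order matters: swapping straight(2) and arc(left, 2) lands elsewhere
initial: (0, 0) facing left
step 1 (straight(2)): (-2, 0) facing left
step 2 (straight(2)): (-4, 0) facing left
step 3 (arc(left, 2)): (-6, -2) facing down
uniquely the one of 8 3-step routes that fits.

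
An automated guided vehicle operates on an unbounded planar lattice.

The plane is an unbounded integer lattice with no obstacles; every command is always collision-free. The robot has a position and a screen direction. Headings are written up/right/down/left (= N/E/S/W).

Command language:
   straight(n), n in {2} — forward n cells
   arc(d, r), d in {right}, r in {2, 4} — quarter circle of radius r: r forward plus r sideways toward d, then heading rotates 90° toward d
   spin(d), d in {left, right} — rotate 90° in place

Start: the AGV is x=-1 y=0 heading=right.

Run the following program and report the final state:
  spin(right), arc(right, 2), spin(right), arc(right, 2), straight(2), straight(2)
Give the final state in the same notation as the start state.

begin: x=-1 y=0 heading=right
step 1 (spin(right)): x=-1 y=0 heading=down
step 2 (arc(right, 2)): x=-3 y=-2 heading=left
step 3 (spin(right)): x=-3 y=-2 heading=up
step 4 (arc(right, 2)): x=-1 y=0 heading=right
step 5 (straight(2)): x=1 y=0 heading=right
step 6 (straight(2)): x=3 y=0 heading=right

x=3 y=0 heading=right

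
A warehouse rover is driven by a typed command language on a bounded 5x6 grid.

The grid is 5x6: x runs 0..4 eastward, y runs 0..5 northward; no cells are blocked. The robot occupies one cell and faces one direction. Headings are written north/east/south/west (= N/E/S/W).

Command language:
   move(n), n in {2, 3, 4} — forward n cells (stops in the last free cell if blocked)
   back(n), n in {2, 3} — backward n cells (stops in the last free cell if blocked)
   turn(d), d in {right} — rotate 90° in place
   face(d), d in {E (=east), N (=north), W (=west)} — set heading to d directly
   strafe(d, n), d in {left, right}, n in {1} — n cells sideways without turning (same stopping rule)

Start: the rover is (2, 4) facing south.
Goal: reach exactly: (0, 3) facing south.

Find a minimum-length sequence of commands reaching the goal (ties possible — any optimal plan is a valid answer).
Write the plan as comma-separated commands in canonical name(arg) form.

start: (2, 4) facing south
t=1 back(2) ⇒ (2, 5) facing south
t=2 move(2) ⇒ (2, 3) facing south
t=3 strafe(right, 1) ⇒ (1, 3) facing south
t=4 strafe(right, 1) ⇒ (0, 3) facing south
no 3-step plan works, so 4 is optimal.

back(2), move(2), strafe(right, 1), strafe(right, 1)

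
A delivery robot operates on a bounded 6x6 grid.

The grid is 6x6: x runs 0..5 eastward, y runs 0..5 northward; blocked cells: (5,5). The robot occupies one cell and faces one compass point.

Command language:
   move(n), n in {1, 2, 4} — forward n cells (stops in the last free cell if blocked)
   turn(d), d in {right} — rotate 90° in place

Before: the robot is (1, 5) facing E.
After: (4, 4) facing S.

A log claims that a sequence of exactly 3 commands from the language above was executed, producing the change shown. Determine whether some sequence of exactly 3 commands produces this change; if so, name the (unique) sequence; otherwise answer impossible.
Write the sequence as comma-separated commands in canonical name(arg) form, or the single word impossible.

key: cell and facing (now S) both changed — the 3 commands mix motion and turning
begin: (1, 5) facing E
1. move(4) → (4, 5) facing E
2. turn(right) → (4, 5) facing S
3. move(1) → (4, 4) facing S
all 64 alternatives checked — unique.

move(4), turn(right), move(1)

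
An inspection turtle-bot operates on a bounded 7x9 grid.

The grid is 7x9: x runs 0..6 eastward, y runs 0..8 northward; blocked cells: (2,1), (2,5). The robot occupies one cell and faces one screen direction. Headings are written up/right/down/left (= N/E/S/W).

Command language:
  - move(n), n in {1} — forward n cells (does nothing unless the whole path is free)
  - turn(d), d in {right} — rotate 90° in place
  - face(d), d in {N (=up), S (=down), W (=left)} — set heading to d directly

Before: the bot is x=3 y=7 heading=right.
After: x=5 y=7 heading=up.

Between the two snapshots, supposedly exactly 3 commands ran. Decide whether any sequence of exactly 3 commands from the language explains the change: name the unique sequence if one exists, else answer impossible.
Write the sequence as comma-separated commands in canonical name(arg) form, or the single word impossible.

move(1), move(1), face(N)

key: order matters: swapping move(1) and face(N) lands elsewhere
initial: x=3 y=7 heading=right
step 1 (move(1)): x=4 y=7 heading=right
step 2 (move(1)): x=5 y=7 heading=right
step 3 (face(N)): x=5 y=7 heading=up
no rival 3-sequence matches.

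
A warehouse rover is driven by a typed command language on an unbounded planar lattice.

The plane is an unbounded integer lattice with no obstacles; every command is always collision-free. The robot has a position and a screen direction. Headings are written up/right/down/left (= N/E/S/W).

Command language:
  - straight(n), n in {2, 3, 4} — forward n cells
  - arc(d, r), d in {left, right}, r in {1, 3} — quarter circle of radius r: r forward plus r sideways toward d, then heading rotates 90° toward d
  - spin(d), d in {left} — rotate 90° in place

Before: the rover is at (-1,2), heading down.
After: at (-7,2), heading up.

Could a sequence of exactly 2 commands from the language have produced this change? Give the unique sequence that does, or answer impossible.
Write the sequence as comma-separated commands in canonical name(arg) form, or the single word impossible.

key: position moved to (-7,2) AND the heading swung to N — translation plus rotation needed
begin: at (-1,2), heading down
step 1 (arc(right, 3)): at (-4,-1), heading left
step 2 (arc(right, 3)): at (-7,2), heading up
no other 2-command option fits: unique.

arc(right, 3), arc(right, 3)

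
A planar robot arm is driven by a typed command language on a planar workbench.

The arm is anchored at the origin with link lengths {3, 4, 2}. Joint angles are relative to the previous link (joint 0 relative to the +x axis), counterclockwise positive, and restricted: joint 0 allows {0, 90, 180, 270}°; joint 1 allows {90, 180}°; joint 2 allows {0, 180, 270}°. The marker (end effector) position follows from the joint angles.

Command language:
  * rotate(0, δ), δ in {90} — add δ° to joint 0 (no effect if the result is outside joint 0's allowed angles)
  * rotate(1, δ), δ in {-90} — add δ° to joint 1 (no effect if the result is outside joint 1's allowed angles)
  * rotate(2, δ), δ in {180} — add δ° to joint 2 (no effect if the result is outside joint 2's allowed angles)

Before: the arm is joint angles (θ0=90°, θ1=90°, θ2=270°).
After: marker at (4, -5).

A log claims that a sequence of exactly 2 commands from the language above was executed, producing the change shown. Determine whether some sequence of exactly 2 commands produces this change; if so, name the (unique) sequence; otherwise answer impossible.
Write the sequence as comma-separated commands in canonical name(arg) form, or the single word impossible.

initial: joint angles (θ0=90°, θ1=90°, θ2=270°)
1. rotate(0, 90) → joint angles (θ0=180°, θ1=90°, θ2=270°)
2. rotate(0, 90) → joint angles (θ0=270°, θ1=90°, θ2=270°)
uniquely the one of 9 2-step routes that fits.

rotate(0, 90), rotate(0, 90)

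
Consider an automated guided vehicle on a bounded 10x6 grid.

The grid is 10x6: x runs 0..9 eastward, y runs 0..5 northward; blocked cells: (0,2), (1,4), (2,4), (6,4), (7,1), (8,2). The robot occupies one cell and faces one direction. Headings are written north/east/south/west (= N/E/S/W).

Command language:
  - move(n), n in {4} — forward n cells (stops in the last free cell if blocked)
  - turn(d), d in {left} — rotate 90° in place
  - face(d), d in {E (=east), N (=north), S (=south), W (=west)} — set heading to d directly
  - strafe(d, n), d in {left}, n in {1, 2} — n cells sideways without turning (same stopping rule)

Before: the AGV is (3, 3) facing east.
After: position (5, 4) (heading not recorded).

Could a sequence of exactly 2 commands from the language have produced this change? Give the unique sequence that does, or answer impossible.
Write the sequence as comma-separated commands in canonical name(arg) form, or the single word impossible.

strafe(left, 1), move(4)

key: move(4) is stopped early by the blocked cell at (6,4)
initial: (3, 3) facing east
[1] after strafe(left, 1): (3, 4) facing east
[2] after move(4): (5, 4) facing east
no other 2-command option fits: unique.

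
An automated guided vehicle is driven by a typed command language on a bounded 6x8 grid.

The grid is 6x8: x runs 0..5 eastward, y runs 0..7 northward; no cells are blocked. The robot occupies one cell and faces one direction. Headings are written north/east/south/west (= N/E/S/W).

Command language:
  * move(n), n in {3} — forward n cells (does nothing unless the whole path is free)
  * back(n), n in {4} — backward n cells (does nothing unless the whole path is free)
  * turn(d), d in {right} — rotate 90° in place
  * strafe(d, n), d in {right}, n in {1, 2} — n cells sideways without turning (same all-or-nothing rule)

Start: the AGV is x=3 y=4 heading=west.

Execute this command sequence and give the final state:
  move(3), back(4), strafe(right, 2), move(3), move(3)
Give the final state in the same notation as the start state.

x=1 y=6 heading=west

initial: x=3 y=4 heading=west
[1] after move(3): x=0 y=4 heading=west
[2] after back(4): x=4 y=4 heading=west
[3] after strafe(right, 2): x=4 y=6 heading=west
[4] after move(3): x=1 y=6 heading=west
[5] after move(3): x=1 y=6 heading=west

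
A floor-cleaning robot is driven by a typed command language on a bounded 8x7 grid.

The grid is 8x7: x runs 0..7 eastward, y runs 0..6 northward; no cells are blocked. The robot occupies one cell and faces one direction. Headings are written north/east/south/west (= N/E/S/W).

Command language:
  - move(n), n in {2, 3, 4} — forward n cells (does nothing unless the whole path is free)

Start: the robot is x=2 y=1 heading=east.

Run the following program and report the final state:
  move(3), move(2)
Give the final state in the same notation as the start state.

begin: x=2 y=1 heading=east
step 1 (move(3)): x=5 y=1 heading=east
step 2 (move(2)): x=7 y=1 heading=east

x=7 y=1 heading=east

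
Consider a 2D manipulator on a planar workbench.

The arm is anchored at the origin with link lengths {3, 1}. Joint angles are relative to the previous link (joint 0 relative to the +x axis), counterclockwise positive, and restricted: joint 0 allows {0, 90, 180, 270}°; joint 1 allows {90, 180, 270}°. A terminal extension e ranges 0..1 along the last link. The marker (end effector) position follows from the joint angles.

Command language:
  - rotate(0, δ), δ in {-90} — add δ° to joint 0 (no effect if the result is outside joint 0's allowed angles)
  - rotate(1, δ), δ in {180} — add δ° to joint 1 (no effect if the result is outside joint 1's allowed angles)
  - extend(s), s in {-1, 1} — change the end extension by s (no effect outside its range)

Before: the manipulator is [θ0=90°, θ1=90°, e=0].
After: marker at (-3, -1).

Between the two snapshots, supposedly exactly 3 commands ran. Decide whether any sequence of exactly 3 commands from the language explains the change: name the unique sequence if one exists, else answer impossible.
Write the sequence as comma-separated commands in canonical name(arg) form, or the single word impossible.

rotate(0, -90), rotate(0, -90), rotate(0, -90)

begin: [θ0=90°, θ1=90°, e=0]
step 1 (rotate(0, -90)): [θ0=0°, θ1=90°, e=0]
step 2 (rotate(0, -90)): [θ0=270°, θ1=90°, e=0]
step 3 (rotate(0, -90)): [θ0=180°, θ1=90°, e=0]
all 64 alternatives checked — unique.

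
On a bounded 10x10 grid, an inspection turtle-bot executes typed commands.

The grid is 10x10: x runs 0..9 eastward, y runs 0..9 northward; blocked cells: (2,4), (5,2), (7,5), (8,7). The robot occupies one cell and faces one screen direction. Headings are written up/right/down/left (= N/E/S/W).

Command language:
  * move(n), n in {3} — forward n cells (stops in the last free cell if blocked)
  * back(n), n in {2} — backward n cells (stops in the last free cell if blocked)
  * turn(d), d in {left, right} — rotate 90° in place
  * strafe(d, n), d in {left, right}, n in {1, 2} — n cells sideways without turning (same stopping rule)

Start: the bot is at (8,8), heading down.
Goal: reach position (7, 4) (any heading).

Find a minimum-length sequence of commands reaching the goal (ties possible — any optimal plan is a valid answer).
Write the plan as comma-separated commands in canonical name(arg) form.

strafe(left, 2), turn(left), strafe(right, 2), strafe(right, 2), back(2)

begin: at (8,8), heading down
[1] after strafe(left, 2): at (9,8), heading down
[2] after turn(left): at (9,8), heading right
[3] after strafe(right, 2): at (9,6), heading right
[4] after strafe(right, 2): at (9,4), heading right
[5] after back(2): at (7,4), heading right
nothing shorter than 5 reaches the goal.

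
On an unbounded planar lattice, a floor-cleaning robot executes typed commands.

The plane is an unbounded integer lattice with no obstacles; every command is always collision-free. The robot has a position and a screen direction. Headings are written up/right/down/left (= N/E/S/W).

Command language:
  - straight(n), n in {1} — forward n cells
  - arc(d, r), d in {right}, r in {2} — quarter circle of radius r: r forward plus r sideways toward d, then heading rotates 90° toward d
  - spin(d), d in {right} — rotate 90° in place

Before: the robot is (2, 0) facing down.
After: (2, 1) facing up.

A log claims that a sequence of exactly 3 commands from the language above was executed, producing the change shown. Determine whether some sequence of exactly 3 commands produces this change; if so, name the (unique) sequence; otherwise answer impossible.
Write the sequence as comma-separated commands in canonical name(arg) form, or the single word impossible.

spin(right), spin(right), straight(1)

key: order matters: swapping spin(right) and straight(1) lands elsewhere
begin: (2, 0) facing down
[1] after spin(right): (2, 0) facing left
[2] after spin(right): (2, 0) facing up
[3] after straight(1): (2, 1) facing up
no rival 3-sequence matches.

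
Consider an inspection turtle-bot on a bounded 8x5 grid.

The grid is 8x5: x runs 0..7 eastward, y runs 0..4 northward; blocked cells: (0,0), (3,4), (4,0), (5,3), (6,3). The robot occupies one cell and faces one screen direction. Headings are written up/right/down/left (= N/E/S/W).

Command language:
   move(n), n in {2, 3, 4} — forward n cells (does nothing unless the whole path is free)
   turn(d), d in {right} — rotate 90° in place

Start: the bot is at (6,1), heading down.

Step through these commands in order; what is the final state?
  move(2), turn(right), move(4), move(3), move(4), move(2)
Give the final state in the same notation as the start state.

begin: at (6,1), heading down
step 1 (move(2)): at (6,1), heading down
step 2 (turn(right)): at (6,1), heading left
step 3 (move(4)): at (2,1), heading left
step 4 (move(3)): at (2,1), heading left
step 5 (move(4)): at (2,1), heading left
step 6 (move(2)): at (0,1), heading left

at (0,1), heading left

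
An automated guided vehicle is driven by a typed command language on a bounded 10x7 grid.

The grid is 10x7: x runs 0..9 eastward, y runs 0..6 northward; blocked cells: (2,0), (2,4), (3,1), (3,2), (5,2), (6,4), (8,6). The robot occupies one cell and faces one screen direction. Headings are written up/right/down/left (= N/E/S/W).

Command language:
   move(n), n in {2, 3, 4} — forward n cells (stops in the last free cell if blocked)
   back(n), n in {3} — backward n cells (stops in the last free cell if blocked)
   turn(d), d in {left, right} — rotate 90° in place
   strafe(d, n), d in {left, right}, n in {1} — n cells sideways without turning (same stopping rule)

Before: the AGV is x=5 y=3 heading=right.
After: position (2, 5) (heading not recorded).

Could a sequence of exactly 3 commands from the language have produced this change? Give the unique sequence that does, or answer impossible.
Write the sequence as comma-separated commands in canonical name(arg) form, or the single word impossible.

key: order matters: swapping strafe(left, 1) and back(3) lands elsewhere
initial: x=5 y=3 heading=right
step 1 (strafe(left, 1)): x=5 y=4 heading=right
step 2 (strafe(left, 1)): x=5 y=5 heading=right
step 3 (back(3)): x=2 y=5 heading=right
no other 3-command option fits: unique.

strafe(left, 1), strafe(left, 1), back(3)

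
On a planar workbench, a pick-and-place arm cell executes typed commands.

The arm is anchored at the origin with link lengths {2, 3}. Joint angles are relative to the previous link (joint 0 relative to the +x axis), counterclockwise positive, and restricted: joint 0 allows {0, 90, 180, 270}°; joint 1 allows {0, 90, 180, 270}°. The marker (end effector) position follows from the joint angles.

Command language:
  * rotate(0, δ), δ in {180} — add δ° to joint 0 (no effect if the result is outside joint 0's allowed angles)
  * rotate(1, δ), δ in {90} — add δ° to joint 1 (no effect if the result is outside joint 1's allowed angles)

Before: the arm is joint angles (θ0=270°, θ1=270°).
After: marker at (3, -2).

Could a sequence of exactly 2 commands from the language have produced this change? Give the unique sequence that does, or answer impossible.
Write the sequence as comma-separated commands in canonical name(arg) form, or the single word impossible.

rotate(1, 90), rotate(1, 90)

initial: joint angles (θ0=270°, θ1=270°)
[1] after rotate(1, 90): joint angles (θ0=270°, θ1=0°)
[2] after rotate(1, 90): joint angles (θ0=270°, θ1=90°)
no rival 2-sequence matches.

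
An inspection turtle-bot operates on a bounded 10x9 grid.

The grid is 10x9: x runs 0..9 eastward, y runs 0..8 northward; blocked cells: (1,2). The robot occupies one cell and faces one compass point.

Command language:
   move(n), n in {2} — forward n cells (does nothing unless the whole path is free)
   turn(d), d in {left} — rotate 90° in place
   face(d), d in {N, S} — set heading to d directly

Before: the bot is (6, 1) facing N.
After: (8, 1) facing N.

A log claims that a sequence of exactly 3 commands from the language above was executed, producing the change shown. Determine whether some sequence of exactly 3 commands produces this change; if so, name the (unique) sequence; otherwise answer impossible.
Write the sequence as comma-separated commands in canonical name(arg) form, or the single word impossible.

every 3-command combo misses the target.

impossible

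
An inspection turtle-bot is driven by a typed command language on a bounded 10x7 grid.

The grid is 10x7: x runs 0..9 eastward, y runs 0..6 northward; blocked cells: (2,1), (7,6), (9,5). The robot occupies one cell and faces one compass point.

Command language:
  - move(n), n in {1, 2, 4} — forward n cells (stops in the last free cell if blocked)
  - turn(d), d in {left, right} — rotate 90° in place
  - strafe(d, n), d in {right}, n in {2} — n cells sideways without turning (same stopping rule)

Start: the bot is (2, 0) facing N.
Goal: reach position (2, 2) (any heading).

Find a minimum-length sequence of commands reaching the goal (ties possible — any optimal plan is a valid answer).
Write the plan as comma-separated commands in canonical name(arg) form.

t0: (2, 0) facing N
step 1 (strafe(right, 2)): (4, 0) facing N
step 2 (move(2)): (4, 2) facing N
step 3 (turn(left)): (4, 2) facing W
step 4 (move(2)): (2, 2) facing W
no 3-step plan works, so 4 is optimal.

strafe(right, 2), move(2), turn(left), move(2)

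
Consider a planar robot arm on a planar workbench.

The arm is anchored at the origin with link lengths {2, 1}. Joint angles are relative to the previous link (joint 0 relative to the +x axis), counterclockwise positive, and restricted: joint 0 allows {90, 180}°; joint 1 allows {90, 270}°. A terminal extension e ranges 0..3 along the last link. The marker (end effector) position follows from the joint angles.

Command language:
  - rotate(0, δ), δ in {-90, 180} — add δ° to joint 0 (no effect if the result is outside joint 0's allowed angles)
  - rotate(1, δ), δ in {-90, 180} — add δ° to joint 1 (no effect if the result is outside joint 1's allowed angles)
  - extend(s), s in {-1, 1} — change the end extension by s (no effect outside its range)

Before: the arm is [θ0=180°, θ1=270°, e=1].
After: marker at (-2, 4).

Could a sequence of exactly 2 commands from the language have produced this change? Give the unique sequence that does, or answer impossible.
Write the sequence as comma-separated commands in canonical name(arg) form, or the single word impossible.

extend(1), extend(1)

initial: [θ0=180°, θ1=270°, e=1]
step 1 (extend(1)): [θ0=180°, θ1=270°, e=2]
step 2 (extend(1)): [θ0=180°, θ1=270°, e=3]
uniquely the one of 36 2-step routes that fits.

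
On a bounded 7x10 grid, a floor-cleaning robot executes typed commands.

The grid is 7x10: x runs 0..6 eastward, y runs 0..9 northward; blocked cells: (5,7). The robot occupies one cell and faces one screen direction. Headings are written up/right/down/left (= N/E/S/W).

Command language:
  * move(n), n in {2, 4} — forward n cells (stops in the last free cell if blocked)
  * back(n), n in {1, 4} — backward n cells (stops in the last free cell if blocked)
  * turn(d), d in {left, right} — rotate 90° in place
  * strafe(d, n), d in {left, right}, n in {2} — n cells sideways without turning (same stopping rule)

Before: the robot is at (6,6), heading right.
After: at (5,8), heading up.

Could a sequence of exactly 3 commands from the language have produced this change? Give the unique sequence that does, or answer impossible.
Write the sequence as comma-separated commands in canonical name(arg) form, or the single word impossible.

key: position moved to (5,8) AND the heading swung to N — translation plus rotation needed
begin: at (6,6), heading right
1. strafe(left, 2) → at (6,8), heading right
2. back(1) → at (5,8), heading right
3. turn(left) → at (5,8), heading up
no rival 3-sequence matches.

strafe(left, 2), back(1), turn(left)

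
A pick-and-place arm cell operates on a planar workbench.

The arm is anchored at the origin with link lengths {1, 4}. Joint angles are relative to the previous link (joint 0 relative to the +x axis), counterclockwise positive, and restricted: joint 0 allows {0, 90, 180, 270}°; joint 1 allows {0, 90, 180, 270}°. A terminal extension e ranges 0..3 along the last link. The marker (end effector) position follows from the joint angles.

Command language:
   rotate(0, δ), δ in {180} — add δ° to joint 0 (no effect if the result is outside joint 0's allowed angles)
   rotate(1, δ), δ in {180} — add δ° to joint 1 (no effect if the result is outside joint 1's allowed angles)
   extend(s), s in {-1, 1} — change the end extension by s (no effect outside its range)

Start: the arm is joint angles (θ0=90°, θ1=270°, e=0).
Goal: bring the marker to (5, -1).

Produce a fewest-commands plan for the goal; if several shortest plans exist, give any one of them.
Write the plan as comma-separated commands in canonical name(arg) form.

from: joint angles (θ0=90°, θ1=270°, e=0)
[1] after rotate(1, 180): joint angles (θ0=90°, θ1=90°, e=0)
[2] after extend(1): joint angles (θ0=90°, θ1=90°, e=1)
[3] after rotate(0, 180): joint angles (θ0=270°, θ1=90°, e=1)
no 2-step plan works, so 3 is optimal.

rotate(1, 180), extend(1), rotate(0, 180)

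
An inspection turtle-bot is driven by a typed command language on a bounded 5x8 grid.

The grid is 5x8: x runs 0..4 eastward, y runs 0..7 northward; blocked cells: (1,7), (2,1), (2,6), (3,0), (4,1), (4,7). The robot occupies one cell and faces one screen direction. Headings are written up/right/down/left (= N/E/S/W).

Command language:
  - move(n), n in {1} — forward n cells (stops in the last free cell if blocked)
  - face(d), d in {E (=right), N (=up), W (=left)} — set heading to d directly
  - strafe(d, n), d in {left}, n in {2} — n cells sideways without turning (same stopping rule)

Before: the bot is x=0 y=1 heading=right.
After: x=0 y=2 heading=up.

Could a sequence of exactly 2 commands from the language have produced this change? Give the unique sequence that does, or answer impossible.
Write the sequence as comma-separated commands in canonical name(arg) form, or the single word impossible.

face(N), move(1)

key: cell and facing (now N) both changed — the 2 commands mix motion and turning
begin: x=0 y=1 heading=right
t=1 face(N) ⇒ x=0 y=1 heading=up
t=2 move(1) ⇒ x=0 y=2 heading=up
no rival 2-sequence matches.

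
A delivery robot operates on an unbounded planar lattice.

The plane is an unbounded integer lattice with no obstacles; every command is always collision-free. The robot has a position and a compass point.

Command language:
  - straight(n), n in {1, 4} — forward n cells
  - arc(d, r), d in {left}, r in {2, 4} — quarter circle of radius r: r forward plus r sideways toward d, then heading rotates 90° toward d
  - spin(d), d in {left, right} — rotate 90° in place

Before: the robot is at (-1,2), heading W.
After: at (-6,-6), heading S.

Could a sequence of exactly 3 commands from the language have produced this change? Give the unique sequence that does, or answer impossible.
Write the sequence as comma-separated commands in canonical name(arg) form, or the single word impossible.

straight(1), arc(left, 4), straight(4)

key: order matters: swapping straight(1) and straight(4) lands elsewhere
t0: at (-1,2), heading W
t=1 straight(1) ⇒ at (-2,2), heading W
t=2 arc(left, 4) ⇒ at (-6,-2), heading S
t=3 straight(4) ⇒ at (-6,-6), heading S
uniquely the one of 216 3-step routes that fits.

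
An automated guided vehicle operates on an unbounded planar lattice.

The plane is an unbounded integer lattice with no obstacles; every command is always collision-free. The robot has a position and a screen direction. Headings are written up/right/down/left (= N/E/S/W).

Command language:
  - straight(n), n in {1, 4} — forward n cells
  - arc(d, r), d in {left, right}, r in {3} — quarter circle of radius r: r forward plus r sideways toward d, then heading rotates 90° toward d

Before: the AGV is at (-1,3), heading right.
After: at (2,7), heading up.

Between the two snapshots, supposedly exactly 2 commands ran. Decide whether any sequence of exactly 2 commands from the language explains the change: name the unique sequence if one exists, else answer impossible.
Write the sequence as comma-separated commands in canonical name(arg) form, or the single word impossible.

arc(left, 3), straight(1)

key: cell and facing (now N) both changed — the 2 commands mix motion and turning
t0: at (-1,3), heading right
1. arc(left, 3) → at (2,6), heading up
2. straight(1) → at (2,7), heading up
uniquely the one of 16 2-step routes that fits.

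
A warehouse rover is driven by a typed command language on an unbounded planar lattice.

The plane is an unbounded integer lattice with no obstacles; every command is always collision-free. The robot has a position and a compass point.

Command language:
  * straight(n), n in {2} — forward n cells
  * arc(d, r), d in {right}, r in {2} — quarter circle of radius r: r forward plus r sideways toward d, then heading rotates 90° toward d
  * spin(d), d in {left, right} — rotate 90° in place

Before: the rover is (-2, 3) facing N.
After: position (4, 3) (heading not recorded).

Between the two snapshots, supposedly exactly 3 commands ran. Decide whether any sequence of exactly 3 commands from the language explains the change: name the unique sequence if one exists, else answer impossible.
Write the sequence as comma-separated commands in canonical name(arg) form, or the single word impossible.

arc(right, 2), straight(2), arc(right, 2)

begin: (-2, 3) facing N
[1] after arc(right, 2): (0, 5) facing E
[2] after straight(2): (2, 5) facing E
[3] after arc(right, 2): (4, 3) facing S
no rival 3-sequence matches.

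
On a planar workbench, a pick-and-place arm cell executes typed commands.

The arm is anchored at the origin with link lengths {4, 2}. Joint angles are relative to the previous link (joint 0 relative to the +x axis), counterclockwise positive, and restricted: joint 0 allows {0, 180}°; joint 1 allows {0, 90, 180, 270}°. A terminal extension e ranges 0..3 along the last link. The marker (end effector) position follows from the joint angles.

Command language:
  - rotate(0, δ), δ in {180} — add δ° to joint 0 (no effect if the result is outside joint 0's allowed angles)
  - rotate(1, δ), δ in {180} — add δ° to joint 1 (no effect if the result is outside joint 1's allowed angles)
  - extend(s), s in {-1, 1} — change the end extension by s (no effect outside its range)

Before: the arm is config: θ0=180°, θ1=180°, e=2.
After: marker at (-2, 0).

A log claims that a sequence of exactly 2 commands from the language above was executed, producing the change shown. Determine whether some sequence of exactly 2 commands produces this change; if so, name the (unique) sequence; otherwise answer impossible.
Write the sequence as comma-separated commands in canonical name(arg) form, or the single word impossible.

from: config: θ0=180°, θ1=180°, e=2
1. extend(-1) → config: θ0=180°, θ1=180°, e=1
2. extend(-1) → config: θ0=180°, θ1=180°, e=0
no rival 2-sequence matches.

extend(-1), extend(-1)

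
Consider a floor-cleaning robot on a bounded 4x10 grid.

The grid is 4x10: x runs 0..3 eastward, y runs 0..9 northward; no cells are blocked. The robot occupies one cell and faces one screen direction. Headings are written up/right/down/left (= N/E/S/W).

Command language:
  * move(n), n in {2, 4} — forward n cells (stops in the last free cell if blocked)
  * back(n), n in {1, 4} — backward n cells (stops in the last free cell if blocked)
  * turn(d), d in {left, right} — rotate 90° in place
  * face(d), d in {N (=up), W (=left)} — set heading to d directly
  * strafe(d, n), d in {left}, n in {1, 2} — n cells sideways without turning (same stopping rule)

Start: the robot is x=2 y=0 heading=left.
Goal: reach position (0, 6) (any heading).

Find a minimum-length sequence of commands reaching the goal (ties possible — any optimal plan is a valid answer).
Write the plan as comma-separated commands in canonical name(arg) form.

move(4), turn(right), move(4), move(2)

begin: x=2 y=0 heading=left
t=1 move(4) ⇒ x=0 y=0 heading=left
t=2 turn(right) ⇒ x=0 y=0 heading=up
t=3 move(4) ⇒ x=0 y=4 heading=up
t=4 move(2) ⇒ x=0 y=6 heading=up
nothing shorter than 4 reaches the goal.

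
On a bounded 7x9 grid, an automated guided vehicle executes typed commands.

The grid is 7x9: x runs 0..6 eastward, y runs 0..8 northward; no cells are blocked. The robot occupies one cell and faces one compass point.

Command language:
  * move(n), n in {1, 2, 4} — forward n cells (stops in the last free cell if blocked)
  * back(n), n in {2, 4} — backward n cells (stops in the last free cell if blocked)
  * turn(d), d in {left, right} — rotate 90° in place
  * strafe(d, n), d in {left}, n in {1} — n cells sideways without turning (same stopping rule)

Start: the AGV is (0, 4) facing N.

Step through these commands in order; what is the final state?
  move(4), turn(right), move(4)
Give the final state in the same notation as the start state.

start: (0, 4) facing N
[1] after move(4): (0, 8) facing N
[2] after turn(right): (0, 8) facing E
[3] after move(4): (4, 8) facing E

(4, 8) facing E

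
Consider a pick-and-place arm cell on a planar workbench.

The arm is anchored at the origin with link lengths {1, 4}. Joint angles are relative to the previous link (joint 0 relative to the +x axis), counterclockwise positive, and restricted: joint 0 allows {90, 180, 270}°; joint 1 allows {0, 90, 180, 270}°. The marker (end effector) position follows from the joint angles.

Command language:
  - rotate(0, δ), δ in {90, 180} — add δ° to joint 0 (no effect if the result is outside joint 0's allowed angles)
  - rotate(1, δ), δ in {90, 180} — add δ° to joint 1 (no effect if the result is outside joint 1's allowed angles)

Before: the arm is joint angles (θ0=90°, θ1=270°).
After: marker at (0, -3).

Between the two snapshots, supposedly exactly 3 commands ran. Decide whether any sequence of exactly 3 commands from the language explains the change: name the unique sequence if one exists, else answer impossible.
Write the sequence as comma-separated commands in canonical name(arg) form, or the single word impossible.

rotate(1, 90), rotate(1, 90), rotate(1, 90)

start: joint angles (θ0=90°, θ1=270°)
step 1 (rotate(1, 90)): joint angles (θ0=90°, θ1=0°)
step 2 (rotate(1, 90)): joint angles (θ0=90°, θ1=90°)
step 3 (rotate(1, 90)): joint angles (θ0=90°, θ1=180°)
all 64 alternatives checked — unique.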